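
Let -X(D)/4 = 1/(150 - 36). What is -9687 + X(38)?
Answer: -552161/57 ≈ -9687.0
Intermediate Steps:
X(D) = -2/57 (X(D) = -4/(150 - 36) = -4/114 = -4*1/114 = -2/57)
-9687 + X(38) = -9687 - 2/57 = -552161/57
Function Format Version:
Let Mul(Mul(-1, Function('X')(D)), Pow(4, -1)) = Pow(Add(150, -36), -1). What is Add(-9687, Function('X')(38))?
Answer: Rational(-552161, 57) ≈ -9687.0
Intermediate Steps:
Function('X')(D) = Rational(-2, 57) (Function('X')(D) = Mul(-4, Pow(Add(150, -36), -1)) = Mul(-4, Pow(114, -1)) = Mul(-4, Rational(1, 114)) = Rational(-2, 57))
Add(-9687, Function('X')(38)) = Add(-9687, Rational(-2, 57)) = Rational(-552161, 57)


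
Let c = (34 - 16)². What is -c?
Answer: -324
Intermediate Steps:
c = 324 (c = 18² = 324)
-c = -1*324 = -324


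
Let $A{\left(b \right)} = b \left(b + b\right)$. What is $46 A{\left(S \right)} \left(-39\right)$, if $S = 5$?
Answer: $-89700$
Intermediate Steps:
$A{\left(b \right)} = 2 b^{2}$ ($A{\left(b \right)} = b 2 b = 2 b^{2}$)
$46 A{\left(S \right)} \left(-39\right) = 46 \cdot 2 \cdot 5^{2} \left(-39\right) = 46 \cdot 2 \cdot 25 \left(-39\right) = 46 \cdot 50 \left(-39\right) = 2300 \left(-39\right) = -89700$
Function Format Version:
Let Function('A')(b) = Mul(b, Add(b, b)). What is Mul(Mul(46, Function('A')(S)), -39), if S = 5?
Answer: -89700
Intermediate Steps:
Function('A')(b) = Mul(2, Pow(b, 2)) (Function('A')(b) = Mul(b, Mul(2, b)) = Mul(2, Pow(b, 2)))
Mul(Mul(46, Function('A')(S)), -39) = Mul(Mul(46, Mul(2, Pow(5, 2))), -39) = Mul(Mul(46, Mul(2, 25)), -39) = Mul(Mul(46, 50), -39) = Mul(2300, -39) = -89700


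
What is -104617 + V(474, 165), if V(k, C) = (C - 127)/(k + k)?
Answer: -49588439/474 ≈ -1.0462e+5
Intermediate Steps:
V(k, C) = (-127 + C)/(2*k) (V(k, C) = (-127 + C)/((2*k)) = (-127 + C)*(1/(2*k)) = (-127 + C)/(2*k))
-104617 + V(474, 165) = -104617 + (½)*(-127 + 165)/474 = -104617 + (½)*(1/474)*38 = -104617 + 19/474 = -49588439/474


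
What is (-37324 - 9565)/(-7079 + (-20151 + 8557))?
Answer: 46889/18673 ≈ 2.5111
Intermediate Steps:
(-37324 - 9565)/(-7079 + (-20151 + 8557)) = -46889/(-7079 - 11594) = -46889/(-18673) = -46889*(-1/18673) = 46889/18673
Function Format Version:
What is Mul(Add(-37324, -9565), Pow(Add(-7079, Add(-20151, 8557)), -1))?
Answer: Rational(46889, 18673) ≈ 2.5111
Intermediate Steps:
Mul(Add(-37324, -9565), Pow(Add(-7079, Add(-20151, 8557)), -1)) = Mul(-46889, Pow(Add(-7079, -11594), -1)) = Mul(-46889, Pow(-18673, -1)) = Mul(-46889, Rational(-1, 18673)) = Rational(46889, 18673)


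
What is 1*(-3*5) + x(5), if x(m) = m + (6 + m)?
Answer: 1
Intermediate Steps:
x(m) = 6 + 2*m
1*(-3*5) + x(5) = 1*(-3*5) + (6 + 2*5) = 1*(-15) + (6 + 10) = -15 + 16 = 1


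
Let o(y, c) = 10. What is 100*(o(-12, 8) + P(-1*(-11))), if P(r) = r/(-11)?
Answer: 900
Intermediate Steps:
P(r) = -r/11 (P(r) = r*(-1/11) = -r/11)
100*(o(-12, 8) + P(-1*(-11))) = 100*(10 - (-1)*(-11)/11) = 100*(10 - 1/11*11) = 100*(10 - 1) = 100*9 = 900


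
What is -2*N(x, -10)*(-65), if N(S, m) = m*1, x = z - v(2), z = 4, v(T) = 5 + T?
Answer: -1300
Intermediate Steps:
x = -3 (x = 4 - (5 + 2) = 4 - 1*7 = 4 - 7 = -3)
N(S, m) = m
-2*N(x, -10)*(-65) = -2*(-10)*(-65) = 20*(-65) = -1300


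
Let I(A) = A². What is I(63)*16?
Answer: 63504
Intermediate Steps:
I(63)*16 = 63²*16 = 3969*16 = 63504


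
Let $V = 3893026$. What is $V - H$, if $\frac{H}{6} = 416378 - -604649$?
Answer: $-2233136$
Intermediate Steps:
$H = 6126162$ ($H = 6 \left(416378 - -604649\right) = 6 \left(416378 + 604649\right) = 6 \cdot 1021027 = 6126162$)
$V - H = 3893026 - 6126162 = -2233136$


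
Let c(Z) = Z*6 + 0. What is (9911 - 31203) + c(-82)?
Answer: -21784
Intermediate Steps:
c(Z) = 6*Z (c(Z) = 6*Z + 0 = 6*Z)
(9911 - 31203) + c(-82) = (9911 - 31203) + 6*(-82) = -21292 - 492 = -21784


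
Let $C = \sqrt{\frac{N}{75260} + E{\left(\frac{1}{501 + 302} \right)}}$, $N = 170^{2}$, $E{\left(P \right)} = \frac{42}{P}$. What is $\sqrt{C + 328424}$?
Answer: $\frac{\sqrt{4650539343656 + 3763 \sqrt{477571297229}}}{3763} \approx 573.24$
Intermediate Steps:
$N = 28900$
$C = \frac{\sqrt{477571297229}}{3763}$ ($C = \sqrt{\frac{28900}{75260} + \frac{42}{\frac{1}{501 + 302}}} = \sqrt{28900 \cdot \frac{1}{75260} + \frac{42}{\frac{1}{803}}} = \sqrt{\frac{1445}{3763} + 42 \frac{1}{\frac{1}{803}}} = \sqrt{\frac{1445}{3763} + 42 \cdot 803} = \sqrt{\frac{1445}{3763} + 33726} = \sqrt{\frac{126912383}{3763}} = \frac{\sqrt{477571297229}}{3763} \approx 183.65$)
$\sqrt{C + 328424} = \sqrt{\frac{\sqrt{477571297229}}{3763} + 328424} = \sqrt{328424 + \frac{\sqrt{477571297229}}{3763}}$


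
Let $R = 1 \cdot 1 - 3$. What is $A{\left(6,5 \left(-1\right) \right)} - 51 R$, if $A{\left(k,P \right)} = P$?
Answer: $97$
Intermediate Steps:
$R = -2$ ($R = 1 - 3 = -2$)
$A{\left(6,5 \left(-1\right) \right)} - 51 R = 5 \left(-1\right) - -102 = -5 + 102 = 97$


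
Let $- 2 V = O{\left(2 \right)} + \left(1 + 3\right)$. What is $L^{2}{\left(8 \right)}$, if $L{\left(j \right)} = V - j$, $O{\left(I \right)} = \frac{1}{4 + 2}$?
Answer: $\frac{14641}{144} \approx 101.67$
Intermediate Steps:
$O{\left(I \right)} = \frac{1}{6}$
$V = - \frac{25}{12}$ ($V = - \frac{\frac{1}{6} + \left(1 + 3\right)}{2} = - \frac{\frac{1}{6} + 4}{2} = \left(- \frac{1}{2}\right) \frac{25}{6} = - \frac{25}{12} \approx -2.0833$)
$L{\left(j \right)} = - \frac{25}{12} - j$
$L^{2}{\left(8 \right)} = \left(- \frac{25}{12} - 8\right)^{2} = \left(- \frac{121}{12}\right)^{2} = \frac{14641}{144}$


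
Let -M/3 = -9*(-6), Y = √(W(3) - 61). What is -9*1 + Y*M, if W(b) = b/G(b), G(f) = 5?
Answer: -9 - 162*I*√1510/5 ≈ -9.0 - 1259.0*I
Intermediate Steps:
W(b) = b/5
Y = I*√1510/5 (Y = √((⅕)*3 - 61) = √(⅗ - 61) = √(-302/5) = I*√1510/5 ≈ 7.7717*I)
M = -162 (M = -(-27)*(-6) = -3*54 = -162)
-9*1 + Y*M = -9*1 + (I*√1510/5)*(-162) = -9 - 162*I*√1510/5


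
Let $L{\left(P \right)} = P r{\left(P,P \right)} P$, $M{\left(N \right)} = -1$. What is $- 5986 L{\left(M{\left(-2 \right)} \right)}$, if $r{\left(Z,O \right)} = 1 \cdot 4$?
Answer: $-23944$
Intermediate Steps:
$r{\left(Z,O \right)} = 4$
$L{\left(P \right)} = 4 P^{2}$ ($L{\left(P \right)} = P 4 P = 4 P P = 4 P^{2}$)
$- 5986 L{\left(M{\left(-2 \right)} \right)} = - 5986 \cdot 4 \left(-1\right)^{2} = - 5986 \cdot 4 \cdot 1 = \left(-5986\right) 4 = -23944$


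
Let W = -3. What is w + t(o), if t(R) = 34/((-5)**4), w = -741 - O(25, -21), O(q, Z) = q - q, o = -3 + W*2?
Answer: -463091/625 ≈ -740.95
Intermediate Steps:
o = -9 (o = -3 - 3*2 = -3 - 6 = -9)
O(q, Z) = 0
w = -741 (w = -741 - 1*0 = -741 + 0 = -741)
t(R) = 34/625
w + t(o) = -741 + 34/625 = -463091/625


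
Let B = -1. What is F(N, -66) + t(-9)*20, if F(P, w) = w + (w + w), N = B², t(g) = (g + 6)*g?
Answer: 342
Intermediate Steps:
t(g) = g*(6 + g) (t(g) = (6 + g)*g = g*(6 + g))
N = 1 (N = (-1)² = 1)
F(P, w) = 3*w (F(P, w) = w + 2*w = 3*w)
F(N, -66) + t(-9)*20 = 3*(-66) - 9*(6 - 9)*20 = -198 - 9*(-3)*20 = -198 + 27*20 = -198 + 540 = 342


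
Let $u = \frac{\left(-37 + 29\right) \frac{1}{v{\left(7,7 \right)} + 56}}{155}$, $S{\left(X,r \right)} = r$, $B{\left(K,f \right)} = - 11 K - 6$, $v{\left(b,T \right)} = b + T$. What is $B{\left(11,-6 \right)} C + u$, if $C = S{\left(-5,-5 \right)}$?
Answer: $\frac{3444871}{5425} \approx 635.0$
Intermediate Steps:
$v{\left(b,T \right)} = T + b$
$B{\left(K,f \right)} = -6 - 11 K$
$C = -5$
$u = - \frac{4}{5425}$ ($u = \frac{\left(-37 + 29\right) \frac{1}{\left(7 + 7\right) + 56}}{155} = - \frac{8}{14 + 56} \cdot \frac{1}{155} = - \frac{8}{70} \cdot \frac{1}{155} = \left(-8\right) \frac{1}{70} \cdot \frac{1}{155} = \left(- \frac{4}{35}\right) \frac{1}{155} = - \frac{4}{5425} \approx -0.00073733$)
$B{\left(11,-6 \right)} C + u = \left(-6 - 121\right) \left(-5\right) - \frac{4}{5425} = \left(-127\right) \left(-5\right) - \frac{4}{5425} = 635 - \frac{4}{5425} = \frac{3444871}{5425}$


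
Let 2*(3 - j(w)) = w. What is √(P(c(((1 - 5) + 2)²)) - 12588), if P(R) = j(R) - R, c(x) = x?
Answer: 3*I*√1399 ≈ 112.21*I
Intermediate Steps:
j(w) = 3 - w/2
P(R) = 3 - 3*R/2 (P(R) = (3 - R/2) - R = 3 - 3*R/2)
√(P(c(((1 - 5) + 2)²)) - 12588) = √((3 - 3*((1 - 5) + 2)²/2) - 12588) = √((3 - 3*(-4 + 2)²/2) - 12588) = √((3 - 3/2*(-2)²) - 12588) = √((3 - 3/2*4) - 12588) = √((3 - 6) - 12588) = √(-3 - 12588) = √(-12591) = 3*I*√1399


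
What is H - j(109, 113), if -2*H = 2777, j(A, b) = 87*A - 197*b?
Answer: 22779/2 ≈ 11390.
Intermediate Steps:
j(A, b) = -197*b + 87*A
H = -2777/2 (H = -1/2*2777 = -2777/2 ≈ -1388.5)
H - j(109, 113) = -2777/2 - (-197*113 + 87*109) = -2777/2 - (-22261 + 9483) = -2777/2 - 1*(-12778) = -2777/2 + 12778 = 22779/2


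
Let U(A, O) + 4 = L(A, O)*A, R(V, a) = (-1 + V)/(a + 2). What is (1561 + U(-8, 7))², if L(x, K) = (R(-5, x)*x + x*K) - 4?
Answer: 4414201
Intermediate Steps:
R(V, a) = (-1 + V)/(2 + a)
L(x, K) = -4 + K*x - 6*x/(2 + x) (L(x, K) = (((-1 - 5)/(2 + x))*x + x*K) - 4 = ((-6/(2 + x))*x + K*x) - 4 = (-6*x/(2 + x) + K*x) - 4 = (K*x - 6*x/(2 + x)) - 4 = -4 + K*x - 6*x/(2 + x))
U(A, O) = -4 + A*(-6*A + (-4 + A*O)*(2 + A))/(2 + A) (U(A, O) = -4 + ((-6*A + (-4 + O*A)*(2 + A))/(2 + A))*A = -4 + ((-6*A + (-4 + A*O)*(2 + A))/(2 + A))*A = -4 + A*(-6*A + (-4 + A*O)*(2 + A))/(2 + A))
(1561 + U(-8, 7))² = (1561 + (-8 - 4*(-8) - 1*(-8)*(6*(-8) + (2 - 8)*(4 - 1*(-8)*7)))/(2 - 8))² = (1561 + (-8 + 32 - 1*(-8)*(-48 - 6*(4 + 56)))/(-6))² = (1561 - (-8 + 32 - 1*(-8)*(-48 - 6*60))/6)² = (1561 - (-8 + 32 - 1*(-8)*(-48 - 360))/6)² = (1561 - (-8 + 32 - 1*(-8)*(-408))/6)² = (1561 - (-8 + 32 - 3264)/6)² = (1561 - ⅙*(-3240))² = (1561 + 540)² = 2101² = 4414201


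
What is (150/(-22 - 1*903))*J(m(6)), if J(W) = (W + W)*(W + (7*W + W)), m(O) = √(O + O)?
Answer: -1296/37 ≈ -35.027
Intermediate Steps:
m(O) = √2*√O (m(O) = √(2*O) = √2*√O)
J(W) = 18*W² (J(W) = (2*W)*(W + 8*W) = (2*W)*(9*W) = 18*W²)
(150/(-22 - 1*903))*J(m(6)) = (150/(-22 - 1*903))*(18*(√2*√6)²) = (150/(-22 - 903))*(18*(2*√3)²) = (150/(-925))*(18*12) = (150*(-1/925))*216 = -6/37*216 = -1296/37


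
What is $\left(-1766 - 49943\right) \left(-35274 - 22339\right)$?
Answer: $2979110617$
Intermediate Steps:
$\left(-1766 - 49943\right) \left(-35274 - 22339\right) = \left(-51709\right) \left(-57613\right) = 2979110617$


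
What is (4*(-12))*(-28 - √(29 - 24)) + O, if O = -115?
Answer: 1229 + 48*√5 ≈ 1336.3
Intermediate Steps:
(4*(-12))*(-28 - √(29 - 24)) + O = (4*(-12))*(-28 - √(29 - 24)) - 115 = -48*(-28 - √5) - 115 = (1344 + 48*√5) - 115 = 1229 + 48*√5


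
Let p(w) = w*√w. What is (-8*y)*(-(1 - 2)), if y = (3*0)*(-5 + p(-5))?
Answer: 0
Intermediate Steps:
p(w) = w^(3/2)
y = 0 (y = (3*0)*(-5 + (-5)^(3/2)) = 0*(-5 - 5*I*√5) = 0)
(-8*y)*(-(1 - 2)) = (-8*0)*(-(1 - 2)) = 0*(-1*(-1)) = 0*1 = 0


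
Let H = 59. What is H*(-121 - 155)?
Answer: -16284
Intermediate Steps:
H*(-121 - 155) = 59*(-121 - 155) = 59*(-276) = -16284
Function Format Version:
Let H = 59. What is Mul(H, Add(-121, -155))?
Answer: -16284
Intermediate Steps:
Mul(H, Add(-121, -155)) = Mul(59, Add(-121, -155)) = Mul(59, -276) = -16284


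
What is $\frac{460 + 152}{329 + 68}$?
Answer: $\frac{612}{397} \approx 1.5416$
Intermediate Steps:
$\frac{460 + 152}{329 + 68} = \frac{612}{397}$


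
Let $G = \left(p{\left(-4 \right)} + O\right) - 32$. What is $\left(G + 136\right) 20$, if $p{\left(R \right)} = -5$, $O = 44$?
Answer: $2860$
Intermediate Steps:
$G = 7$ ($G = \left(-5 + 44\right) - 32 = 39 - 32 = 7$)
$\left(G + 136\right) 20 = \left(7 + 136\right) 20 = 143 \cdot 20 = 2860$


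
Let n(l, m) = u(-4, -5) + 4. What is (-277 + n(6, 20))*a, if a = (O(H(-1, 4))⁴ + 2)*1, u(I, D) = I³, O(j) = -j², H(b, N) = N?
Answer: -22086306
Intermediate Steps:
n(l, m) = -60 (n(l, m) = (-4)³ + 4 = -64 + 4 = -60)
a = 65538 (a = ((-1*4²)⁴ + 2)*1 = ((-1*16)⁴ + 2)*1 = ((-16)⁴ + 2)*1 = (65536 + 2)*1 = 65538*1 = 65538)
(-277 + n(6, 20))*a = (-277 - 60)*65538 = -337*65538 = -22086306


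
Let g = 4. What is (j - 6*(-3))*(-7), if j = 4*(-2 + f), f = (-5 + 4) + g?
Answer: -154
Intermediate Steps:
f = 3 (f = (-5 + 4) + 4 = -1 + 4 = 3)
j = 4 (j = 4*(-2 + 3) = 4*1 = 4)
(j - 6*(-3))*(-7) = (4 - 6*(-3))*(-7) = (4 + 18)*(-7) = 22*(-7) = -154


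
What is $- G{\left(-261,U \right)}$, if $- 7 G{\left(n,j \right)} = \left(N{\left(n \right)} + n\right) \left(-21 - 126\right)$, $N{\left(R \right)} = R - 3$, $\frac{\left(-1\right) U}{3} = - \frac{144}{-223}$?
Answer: $11025$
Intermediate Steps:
$U = - \frac{432}{223}$ ($U = - 3 \left(- \frac{144}{-223}\right) = - 3 \left(\left(-144\right) \left(- \frac{1}{223}\right)\right) = \left(-3\right) \frac{144}{223} = - \frac{432}{223} \approx -1.9372$)
$N{\left(R \right)} = -3 + R$
$G{\left(n,j \right)} = -63 + 42 n$ ($G{\left(n,j \right)} = - \frac{\left(\left(-3 + n\right) + n\right) \left(-21 - 126\right)}{7} = - \frac{\left(-3 + 2 n\right) \left(-147\right)}{7} = - \frac{441 - 294 n}{7} = -63 + 42 n$)
$- G{\left(-261,U \right)} = - (-63 + 42 \left(-261\right)) = - (-63 - 10962) = \left(-1\right) \left(-11025\right) = 11025$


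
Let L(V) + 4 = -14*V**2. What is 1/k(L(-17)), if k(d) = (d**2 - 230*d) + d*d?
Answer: 1/33736500 ≈ 2.9641e-8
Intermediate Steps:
L(V) = -4 - 14*V**2
k(d) = -230*d + 2*d**2 (k(d) = (d**2 - 230*d) + d**2 = -230*d + 2*d**2)
1/k(L(-17)) = 1/(2*(-4 - 14*(-17)**2)*(-115 + (-4 - 14*(-17)**2))) = 1/(2*(-4 - 14*289)*(-115 + (-4 - 14*289))) = 1/(2*(-4 - 4046)*(-115 + (-4 - 4046))) = 1/(2*(-4050)*(-115 - 4050)) = 1/(2*(-4050)*(-4165)) = 1/33736500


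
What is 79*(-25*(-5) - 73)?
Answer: 4108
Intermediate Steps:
79*(-25*(-5) - 73) = 79*(125 - 73) = 79*52 = 4108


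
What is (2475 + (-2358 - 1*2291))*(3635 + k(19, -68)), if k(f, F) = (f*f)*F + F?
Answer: 45612694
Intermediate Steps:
k(f, F) = F + F*f**2 (k(f, F) = f**2*F + F = F*f**2 + F = F + F*f**2)
(2475 + (-2358 - 1*2291))*(3635 + k(19, -68)) = (2475 + (-2358 - 1*2291))*(3635 - 68*(1 + 19**2)) = (2475 + (-2358 - 2291))*(3635 - 68*(1 + 361)) = (2475 - 4649)*(3635 - 68*362) = -2174*(3635 - 24616) = -2174*(-20981) = 45612694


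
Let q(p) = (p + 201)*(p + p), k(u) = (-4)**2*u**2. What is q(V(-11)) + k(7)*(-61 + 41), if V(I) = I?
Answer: -19860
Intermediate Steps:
k(u) = 16*u**2
q(p) = 2*p*(201 + p) (q(p) = (201 + p)*(2*p) = 2*p*(201 + p))
q(V(-11)) + k(7)*(-61 + 41) = 2*(-11)*(201 - 11) + (16*7**2)*(-61 + 41) = 2*(-11)*190 + (16*49)*(-20) = -4180 + 784*(-20) = -4180 - 15680 = -19860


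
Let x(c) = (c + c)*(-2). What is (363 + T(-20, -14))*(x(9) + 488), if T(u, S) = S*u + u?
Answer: 281596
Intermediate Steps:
T(u, S) = u + S*u
x(c) = -4*c (x(c) = (2*c)*(-2) = -4*c)
(363 + T(-20, -14))*(x(9) + 488) = (363 - 20*(1 - 14))*(-4*9 + 488) = (363 - 20*(-13))*(-36 + 488) = (363 + 260)*452 = 623*452 = 281596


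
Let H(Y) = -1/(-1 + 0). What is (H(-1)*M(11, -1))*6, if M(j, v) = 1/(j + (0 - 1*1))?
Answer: 3/5 ≈ 0.60000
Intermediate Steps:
H(Y) = 1 (H(Y) = -1/(-1) = -1*(-1) = 1)
M(j, v) = 1/(-1 + j) (M(j, v) = 1/(j + (0 - 1)) = 1/(j - 1) = 1/(-1 + j))
(H(-1)*M(11, -1))*6 = (1/(-1 + 11))*6 = (1/10)*6 = 3/5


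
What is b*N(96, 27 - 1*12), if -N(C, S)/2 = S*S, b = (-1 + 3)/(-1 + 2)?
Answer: -900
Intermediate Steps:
b = 2 (b = 2/1 = 2*1 = 2)
N(C, S) = -2*S² (N(C, S) = -2*S*S = -2*S²)
b*N(96, 27 - 1*12) = 2*(-2*(27 - 1*12)²) = 2*(-2*(27 - 12)²) = 2*(-2*15²) = 2*(-2*225) = 2*(-450) = -900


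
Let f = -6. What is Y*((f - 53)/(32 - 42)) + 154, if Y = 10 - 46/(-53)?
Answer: 57802/265 ≈ 218.12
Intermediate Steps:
Y = 576/53 (Y = 10 - 46*(-1)/53 = 10 - 1*(-46/53) = 10 + 46/53 = 576/53 ≈ 10.868)
Y*((f - 53)/(32 - 42)) + 154 = 576*((-6 - 53)/(32 - 42))/53 + 154 = 576*(-59/(-10))/53 + 154 = 576*(-59*(-1/10))/53 + 154 = (576/53)*(59/10) + 154 = 16992/265 + 154 = 57802/265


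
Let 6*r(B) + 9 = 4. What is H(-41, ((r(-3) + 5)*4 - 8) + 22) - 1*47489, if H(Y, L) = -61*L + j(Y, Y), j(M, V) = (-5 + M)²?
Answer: -141731/3 ≈ -47244.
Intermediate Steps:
r(B) = -⅚ (r(B) = -3/2 + (⅙)*4 = -3/2 + ⅔ = -⅚)
H(Y, L) = (-5 + Y)² - 61*L (H(Y, L) = -61*L + (-5 + Y)² = (-5 + Y)² - 61*L)
H(-41, ((r(-3) + 5)*4 - 8) + 22) - 1*47489 = ((-5 - 41)² - 61*(((-⅚ + 5)*4 - 8) + 22)) - 1*47489 = ((-46)² - 61*(((25/6)*4 - 8) + 22)) - 47489 = (2116 - 61*((50/3 - 8) + 22)) - 47489 = (2116 - 61*(26/3 + 22)) - 47489 = (2116 - 61*92/3) - 47489 = (2116 - 5612/3) - 47489 = 736/3 - 47489 = -141731/3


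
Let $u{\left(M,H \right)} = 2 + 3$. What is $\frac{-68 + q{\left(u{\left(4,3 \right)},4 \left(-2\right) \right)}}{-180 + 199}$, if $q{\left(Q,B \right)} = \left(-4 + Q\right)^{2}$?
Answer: $- \frac{67}{19} \approx -3.5263$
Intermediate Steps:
$u{\left(M,H \right)} = 5$
$\frac{-68 + q{\left(u{\left(4,3 \right)},4 \left(-2\right) \right)}}{-180 + 199} = \frac{-68 + \left(-4 + 5\right)^{2}}{-180 + 199} = \frac{-68 + 1^{2}}{19} = \left(-68 + 1\right) \frac{1}{19} = \left(-67\right) \frac{1}{19} = - \frac{67}{19}$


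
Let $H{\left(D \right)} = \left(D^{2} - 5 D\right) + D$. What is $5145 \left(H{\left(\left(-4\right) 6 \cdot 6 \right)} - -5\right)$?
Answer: $109675965$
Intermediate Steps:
$H{\left(D \right)} = D^{2} - 4 D$
$5145 \left(H{\left(\left(-4\right) 6 \cdot 6 \right)} - -5\right) = 5145 \left(\left(-4\right) 6 \cdot 6 \left(-4 + \left(-4\right) 6 \cdot 6\right) - -5\right) = 5145 \left(\left(-24\right) 6 \left(-4 - 144\right) + 5\right) = 5145 \left(- 144 \left(-4 - 144\right) + 5\right) = 5145 \left(\left(-144\right) \left(-148\right) + 5\right) = 5145 \left(21312 + 5\right) = 5145 \cdot 21317 = 109675965$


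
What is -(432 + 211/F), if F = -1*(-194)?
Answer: -84019/194 ≈ -433.09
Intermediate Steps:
F = 194
-(432 + 211/F) = -(432 + 211/194) = -1*84019/194 = -84019/194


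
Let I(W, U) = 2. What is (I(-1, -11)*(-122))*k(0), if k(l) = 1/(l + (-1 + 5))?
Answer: -61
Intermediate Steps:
k(l) = 1/(4 + l) (k(l) = 1/(l + 4) = 1/(4 + l))
(I(-1, -11)*(-122))*k(0) = (2*(-122))/(4 + 0) = -244/4 = -244*¼ = -61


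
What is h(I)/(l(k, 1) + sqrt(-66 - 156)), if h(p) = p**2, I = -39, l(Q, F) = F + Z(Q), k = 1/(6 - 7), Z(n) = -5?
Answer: -3042/119 - 1521*I*sqrt(222)/238 ≈ -25.563 - 95.22*I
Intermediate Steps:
k = -1 (k = 1/(-1) = -1)
l(Q, F) = -5 + F (l(Q, F) = F - 5 = -5 + F)
h(I)/(l(k, 1) + sqrt(-66 - 156)) = (-39)**2/((-5 + 1) + sqrt(-66 - 156)) = 1521/(-4 + sqrt(-222)) = 1521/(-4 + I*sqrt(222))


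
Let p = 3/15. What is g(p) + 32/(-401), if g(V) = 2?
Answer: 770/401 ≈ 1.9202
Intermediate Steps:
p = ⅕ (p = 3*(1/15) = ⅕ ≈ 0.20000)
g(p) + 32/(-401) = 2 + 32/(-401) = 2 + 32*(-1/401) = 2 - 32/401 = 770/401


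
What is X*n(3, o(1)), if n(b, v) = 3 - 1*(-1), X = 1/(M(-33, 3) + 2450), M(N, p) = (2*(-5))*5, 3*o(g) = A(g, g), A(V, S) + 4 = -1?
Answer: 1/600 ≈ 0.0016667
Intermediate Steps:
A(V, S) = -5 (A(V, S) = -4 - 1 = -5)
o(g) = -5/3 (o(g) = (⅓)*(-5) = -5/3)
M(N, p) = -50 (M(N, p) = -10*5 = -50)
X = 1/2400 (X = 1/(-50 + 2450) = 1/2400 ≈ 0.00041667)
n(b, v) = 4 (n(b, v) = 3 + 1 = 4)
X*n(3, o(1)) = (1/2400)*4 = 1/600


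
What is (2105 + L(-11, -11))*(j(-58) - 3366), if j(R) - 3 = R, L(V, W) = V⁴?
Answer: -57288066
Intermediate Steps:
j(R) = 3 + R
(2105 + L(-11, -11))*(j(-58) - 3366) = (2105 + (-11)⁴)*((3 - 58) - 3366) = (2105 + 14641)*(-55 - 3366) = 16746*(-3421) = -57288066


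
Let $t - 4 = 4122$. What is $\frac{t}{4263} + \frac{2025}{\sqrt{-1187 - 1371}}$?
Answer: $\frac{4126}{4263} - \frac{2025 i \sqrt{2558}}{2558} \approx 0.96786 - 40.038 i$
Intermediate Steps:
$t = 4126$ ($t = 4 + 4122 = 4126$)
$\frac{t}{4263} + \frac{2025}{\sqrt{-1187 - 1371}} = \frac{4126}{4263} + \frac{2025}{\sqrt{-1187 - 1371}} = 4126 \cdot \frac{1}{4263} + \frac{2025}{\sqrt{-2558}} = \frac{4126}{4263} + \frac{2025}{i \sqrt{2558}} = \frac{4126}{4263} + 2025 \left(- \frac{i \sqrt{2558}}{2558}\right) = \frac{4126}{4263} - \frac{2025 i \sqrt{2558}}{2558}$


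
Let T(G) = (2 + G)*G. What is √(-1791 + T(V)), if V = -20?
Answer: 3*I*√159 ≈ 37.829*I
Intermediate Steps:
T(G) = G*(2 + G)
√(-1791 + T(V)) = √(-1791 - 20*(2 - 20)) = √(-1791 - 20*(-18)) = √(-1791 + 360) = √(-1431) = 3*I*√159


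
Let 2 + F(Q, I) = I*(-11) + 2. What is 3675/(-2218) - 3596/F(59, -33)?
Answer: -9309953/805134 ≈ -11.563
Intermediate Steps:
F(Q, I) = -11*I (F(Q, I) = -2 + (I*(-11) + 2) = -2 + (-11*I + 2) = -2 + (2 - 11*I) = -11*I)
3675/(-2218) - 3596/F(59, -33) = 3675/(-2218) - 3596/((-11*(-33))) = 3675*(-1/2218) - 3596/363 = -3675/2218 - 3596*1/363 = -3675/2218 - 3596/363 = -9309953/805134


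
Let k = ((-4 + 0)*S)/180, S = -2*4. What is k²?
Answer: 64/2025 ≈ 0.031605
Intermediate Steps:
S = -8
k = 8/45 (k = ((-4 + 0)*(-8))/180 = -4*(-8)*(1/180) = 32*(1/180) = 8/45 ≈ 0.17778)
k² = (8/45)² = 64/2025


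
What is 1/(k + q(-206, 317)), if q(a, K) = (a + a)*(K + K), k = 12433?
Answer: -1/248775 ≈ -4.0197e-6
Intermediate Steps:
q(a, K) = 4*K*a (q(a, K) = (2*a)*(2*K) = 4*K*a)
1/(k + q(-206, 317)) = 1/(12433 + 4*317*(-206)) = 1/(12433 - 261208) = 1/(-248775) = -1/248775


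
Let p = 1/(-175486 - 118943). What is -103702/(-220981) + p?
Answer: 30532655177/65063214849 ≈ 0.46928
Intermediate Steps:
p = -1/294429 (p = 1/(-294429) = -1/294429 ≈ -3.3964e-6)
-103702/(-220981) + p = -103702/(-220981) - 1/294429 = -103702*(-1/220981) - 1/294429 = 103702/220981 - 1/294429 = 30532655177/65063214849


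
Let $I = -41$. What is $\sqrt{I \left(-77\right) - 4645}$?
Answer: $4 i \sqrt{93} \approx 38.575 i$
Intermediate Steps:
$\sqrt{I \left(-77\right) - 4645} = \sqrt{\left(-41\right) \left(-77\right) - 4645} = \sqrt{3157 - 4645} = \sqrt{-1488} = 4 i \sqrt{93}$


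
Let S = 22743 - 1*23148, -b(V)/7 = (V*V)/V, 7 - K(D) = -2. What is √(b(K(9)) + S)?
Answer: 6*I*√13 ≈ 21.633*I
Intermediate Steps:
K(D) = 9 (K(D) = 7 - 1*(-2) = 7 + 2 = 9)
b(V) = -7*V (b(V) = -7*V*V/V = -7*V²/V = -7*V)
S = -405 (S = 22743 - 23148 = -405)
√(b(K(9)) + S) = √(-7*9 - 405) = √(-63 - 405) = √(-468) = 6*I*√13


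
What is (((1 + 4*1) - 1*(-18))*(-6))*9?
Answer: -1242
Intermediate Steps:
(((1 + 4*1) - 1*(-18))*(-6))*9 = (((1 + 4) + 18)*(-6))*9 = ((5 + 18)*(-6))*9 = (23*(-6))*9 = -138*9 = -1242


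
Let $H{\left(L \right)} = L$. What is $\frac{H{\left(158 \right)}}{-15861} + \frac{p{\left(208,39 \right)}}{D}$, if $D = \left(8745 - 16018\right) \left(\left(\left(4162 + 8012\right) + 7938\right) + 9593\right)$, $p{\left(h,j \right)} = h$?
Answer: $- \frac{2626024966}{263590866105} \approx -0.0099625$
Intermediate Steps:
$D = -216044465$ ($D = - 7273 \left(\left(12174 + 7938\right) + 9593\right) = - 7273 \left(20112 + 9593\right) = \left(-7273\right) 29705 = -216044465$)
$\frac{H{\left(158 \right)}}{-15861} + \frac{p{\left(208,39 \right)}}{D} = \frac{158}{-15861} + \frac{208}{-216044465} = 158 \left(- \frac{1}{15861}\right) + 208 \left(- \frac{1}{216044465}\right) = - \frac{158}{15861} - \frac{16}{16618805} = - \frac{2626024966}{263590866105}$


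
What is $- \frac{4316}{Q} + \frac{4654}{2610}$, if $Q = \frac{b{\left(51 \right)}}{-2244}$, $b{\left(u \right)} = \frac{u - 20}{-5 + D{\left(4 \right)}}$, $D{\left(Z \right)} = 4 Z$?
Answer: $\frac{139029740057}{40455} \approx 3.4367 \cdot 10^{6}$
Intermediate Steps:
$b{\left(u \right)} = - \frac{20}{11} + \frac{u}{11}$ ($b{\left(u \right)} = \frac{u - 20}{-5 + 4 \cdot 4} = \frac{-20 + u}{-5 + 16} = \frac{-20 + u}{11} = \left(-20 + u\right) \frac{1}{11} = - \frac{20}{11} + \frac{u}{11}$)
$Q = - \frac{31}{24684}$ ($Q = \frac{- \frac{20}{11} + \frac{1}{11} \cdot 51}{-2244} = \left(- \frac{20}{11} + \frac{51}{11}\right) \left(- \frac{1}{2244}\right) = \frac{31}{11} \left(- \frac{1}{2244}\right) = - \frac{31}{24684} \approx -0.0012559$)
$- \frac{4316}{Q} + \frac{4654}{2610} = - \frac{4316}{- \frac{31}{24684}} + \frac{4654}{2610} = \left(-4316\right) \left(- \frac{24684}{31}\right) + 4654 \cdot \frac{1}{2610} = \frac{106536144}{31} + \frac{2327}{1305} = \frac{139029740057}{40455}$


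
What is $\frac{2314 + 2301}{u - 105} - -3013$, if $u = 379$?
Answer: $\frac{830177}{274} \approx 3029.8$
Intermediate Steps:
$\frac{2314 + 2301}{u - 105} - -3013 = \frac{2314 + 2301}{379 - 105} - -3013 = \frac{4615}{274} + 3013 = \frac{830177}{274}$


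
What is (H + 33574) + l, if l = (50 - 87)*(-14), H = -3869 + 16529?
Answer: 46752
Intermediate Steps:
H = 12660
l = 518 (l = -37*(-14) = 518)
(H + 33574) + l = (12660 + 33574) + 518 = 46234 + 518 = 46752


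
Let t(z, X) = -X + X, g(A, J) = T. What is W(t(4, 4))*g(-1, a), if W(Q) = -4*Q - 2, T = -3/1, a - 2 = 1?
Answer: 6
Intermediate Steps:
a = 3 (a = 2 + 1 = 3)
T = -3 (T = -3*1 = -3)
g(A, J) = -3
t(z, X) = 0
W(Q) = -2 - 4*Q
W(t(4, 4))*g(-1, a) = (-2 - 4*0)*(-3) = (-2 + 0)*(-3) = -2*(-3) = 6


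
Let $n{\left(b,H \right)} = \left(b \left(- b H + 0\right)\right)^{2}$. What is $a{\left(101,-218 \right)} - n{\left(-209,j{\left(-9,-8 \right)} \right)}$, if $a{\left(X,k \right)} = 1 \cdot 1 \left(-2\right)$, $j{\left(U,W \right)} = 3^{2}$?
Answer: $-154550410643$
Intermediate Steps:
$j{\left(U,W \right)} = 9$
$a{\left(X,k \right)} = -2$ ($a{\left(X,k \right)} = 1 \left(-2\right) = -2$)
$n{\left(b,H \right)} = H^{2} b^{4}$ ($n{\left(b,H \right)} = \left(b \left(- H b + 0\right)\right)^{2} = \left(b \left(- H b\right)\right)^{2} = \left(- H b^{2}\right)^{2} = H^{2} b^{4}$)
$a{\left(101,-218 \right)} - n{\left(-209,j{\left(-9,-8 \right)} \right)} = -2 - 9^{2} \left(-209\right)^{4} = -2 - 81 \cdot 1908029761 = -2 - 154550410641 = -154550410643$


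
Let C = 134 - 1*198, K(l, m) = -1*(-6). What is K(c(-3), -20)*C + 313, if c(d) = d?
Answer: -71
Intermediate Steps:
K(l, m) = 6
C = -64 (C = 134 - 198 = -64)
K(c(-3), -20)*C + 313 = 6*(-64) + 313 = -384 + 313 = -71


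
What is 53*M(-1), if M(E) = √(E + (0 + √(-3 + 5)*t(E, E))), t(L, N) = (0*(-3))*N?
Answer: 53*I ≈ 53.0*I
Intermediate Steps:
t(L, N) = 0 (t(L, N) = 0*N = 0)
M(E) = √E (M(E) = √(E + (0 + √(-3 + 5)*0)) = √(E + (0 + √2*0)) = √(E + (0 + 0)) = √(E + 0) = √E)
53*M(-1) = 53*√(-1) = 53*I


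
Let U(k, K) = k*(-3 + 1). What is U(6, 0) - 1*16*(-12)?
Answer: 180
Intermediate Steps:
U(k, K) = -2*k (U(k, K) = k*(-2) = -2*k)
U(6, 0) - 1*16*(-12) = -2*6 - 1*16*(-12) = -12 - 16*(-12) = -12 + 192 = 180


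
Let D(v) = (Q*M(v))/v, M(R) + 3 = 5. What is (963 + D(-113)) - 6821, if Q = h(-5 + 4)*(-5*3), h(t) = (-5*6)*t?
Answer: -661054/113 ≈ -5850.0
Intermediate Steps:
M(R) = 2 (M(R) = -3 + 5 = 2)
h(t) = -30*t
Q = -450 (Q = (-30*(-5 + 4))*(-5*3) = -30*(-1)*(-15) = 30*(-15) = -450)
D(v) = -900/v (D(v) = (-450*2)/v = -900/v)
(963 + D(-113)) - 6821 = (963 - 900/(-113)) - 6821 = (963 - 900*(-1/113)) - 6821 = (963 + 900/113) - 6821 = 109719/113 - 6821 = -661054/113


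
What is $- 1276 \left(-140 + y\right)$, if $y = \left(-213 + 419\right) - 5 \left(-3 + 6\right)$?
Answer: $-65076$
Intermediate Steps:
$y = 191$ ($y = 206 - 15 = 191$)
$- 1276 \left(-140 + y\right) = - 1276 \left(-140 + 191\right) = \left(-1276\right) 51 = -65076$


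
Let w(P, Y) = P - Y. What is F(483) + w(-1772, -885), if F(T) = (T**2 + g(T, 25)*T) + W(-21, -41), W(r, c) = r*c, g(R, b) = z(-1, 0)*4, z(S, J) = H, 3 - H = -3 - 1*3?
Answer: 250651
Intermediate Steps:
H = 9 (H = 3 - (-3 - 1*3) = 3 - (-3 - 3) = 3 - 1*(-6) = 3 + 6 = 9)
z(S, J) = 9
g(R, b) = 36 (g(R, b) = 9*4 = 36)
W(r, c) = c*r
F(T) = 861 + T**2 + 36*T (F(T) = (T**2 + 36*T) - 41*(-21) = (T**2 + 36*T) + 861 = 861 + T**2 + 36*T)
F(483) + w(-1772, -885) = (861 + 483**2 + 36*483) + (-1772 - 1*(-885)) = (861 + 233289 + 17388) + (-1772 + 885) = 251538 - 887 = 250651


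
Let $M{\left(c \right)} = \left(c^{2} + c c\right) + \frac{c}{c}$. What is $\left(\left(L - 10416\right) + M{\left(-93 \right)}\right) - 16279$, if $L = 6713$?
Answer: $-2683$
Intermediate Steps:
$M{\left(c \right)} = 1 + 2 c^{2}$ ($M{\left(c \right)} = \left(c^{2} + c^{2}\right) + 1 = 2 c^{2} + 1 = 1 + 2 c^{2}$)
$\left(\left(L - 10416\right) + M{\left(-93 \right)}\right) - 16279 = \left(\left(6713 - 10416\right) + \left(1 + 2 \left(-93\right)^{2}\right)\right) - 16279 = \left(-3703 + \left(1 + 2 \cdot 8649\right)\right) - 16279 = \left(-3703 + \left(1 + 17298\right)\right) - 16279 = \left(-3703 + 17299\right) - 16279 = 13596 - 16279 = -2683$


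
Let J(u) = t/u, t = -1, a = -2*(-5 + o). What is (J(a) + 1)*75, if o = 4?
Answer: 75/2 ≈ 37.500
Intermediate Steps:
a = 2 (a = -2*(-5 + 4) = -2*(-1) = 2)
J(u) = -1/u
(J(a) + 1)*75 = (-1/2 + 1)*75 = (-1*½ + 1)*75 = (-½ + 1)*75 = (½)*75 = 75/2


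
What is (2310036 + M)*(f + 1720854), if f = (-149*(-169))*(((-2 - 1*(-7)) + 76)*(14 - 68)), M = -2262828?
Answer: -5118331014720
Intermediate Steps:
f = -110141694 (f = 25181*(((-2 + 7) + 76)*(-54)) = 25181*((5 + 76)*(-54)) = 25181*(81*(-54)) = 25181*(-4374) = -110141694)
(2310036 + M)*(f + 1720854) = (2310036 - 2262828)*(-110141694 + 1720854) = 47208*(-108420840) = -5118331014720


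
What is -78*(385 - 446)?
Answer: 4758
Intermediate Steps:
-78*(385 - 446) = -78*(-61) = 4758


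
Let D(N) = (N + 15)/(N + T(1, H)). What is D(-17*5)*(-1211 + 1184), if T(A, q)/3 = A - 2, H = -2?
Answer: -945/44 ≈ -21.477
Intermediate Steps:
T(A, q) = -6 + 3*A (T(A, q) = 3*(A - 2) = 3*(-2 + A) = -6 + 3*A)
D(N) = (15 + N)/(-3 + N) (D(N) = (N + 15)/(N + (-6 + 3*1)) = (15 + N)/(N + (-6 + 3)) = (15 + N)/(N - 3) = (15 + N)/(-3 + N))
D(-17*5)*(-1211 + 1184) = ((15 - 17*5)/(-3 - 17*5))*(-1211 + 1184) = ((15 - 85)/(-3 - 85))*(-27) = (-70/(-88))*(-27) = -1/88*(-70)*(-27) = (35/44)*(-27) = -945/44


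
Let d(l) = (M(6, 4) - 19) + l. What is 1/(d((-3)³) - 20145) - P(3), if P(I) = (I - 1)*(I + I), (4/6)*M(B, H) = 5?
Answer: -484406/40367 ≈ -12.000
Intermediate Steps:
M(B, H) = 15/2 (M(B, H) = (3/2)*5 = 15/2)
P(I) = 2*I*(-1 + I) (P(I) = (-1 + I)*(2*I) = 2*I*(-1 + I))
d(l) = -23/2 + l (d(l) = (15/2 - 19) + l = -23/2 + l)
1/(d((-3)³) - 20145) - P(3) = 1/((-23/2 + (-3)³) - 20145) - 2*3*(-1 + 3) = 1/((-23/2 - 27) - 20145) - 2*3*2 = 1/(-77/2 - 20145) - 1*12 = 1/(-40367/2) - 12 = -2/40367 - 12 = -484406/40367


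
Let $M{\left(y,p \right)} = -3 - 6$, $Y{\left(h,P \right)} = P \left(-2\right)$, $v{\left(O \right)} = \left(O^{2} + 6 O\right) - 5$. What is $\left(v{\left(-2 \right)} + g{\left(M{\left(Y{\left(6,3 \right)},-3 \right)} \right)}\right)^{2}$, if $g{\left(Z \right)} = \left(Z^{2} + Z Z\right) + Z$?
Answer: $19600$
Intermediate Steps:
$v{\left(O \right)} = -5 + O^{2} + 6 O$
$Y{\left(h,P \right)} = - 2 P$
$M{\left(y,p \right)} = -9$ ($M{\left(y,p \right)} = -3 - 6 = -9$)
$g{\left(Z \right)} = Z + 2 Z^{2}$ ($g{\left(Z \right)} = \left(Z^{2} + Z^{2}\right) + Z = 2 Z^{2} + Z = Z + 2 Z^{2}$)
$\left(v{\left(-2 \right)} + g{\left(M{\left(Y{\left(6,3 \right)},-3 \right)} \right)}\right)^{2} = \left(\left(-5 + \left(-2\right)^{2} + 6 \left(-2\right)\right) - 9 \left(1 + 2 \left(-9\right)\right)\right)^{2} = \left(\left(-5 + 4 - 12\right) - 9 \left(1 - 18\right)\right)^{2} = \left(-13 - -153\right)^{2} = \left(-13 + 153\right)^{2} = 140^{2} = 19600$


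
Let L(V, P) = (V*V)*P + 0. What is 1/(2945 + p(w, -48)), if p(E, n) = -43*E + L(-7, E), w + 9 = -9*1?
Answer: 1/2837 ≈ 0.00035249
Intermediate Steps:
w = -18 (w = -9 - 9*1 = -9 - 9 = -18)
L(V, P) = P*V² (L(V, P) = V²*P + 0 = P*V² + 0 = P*V²)
p(E, n) = 6*E (p(E, n) = -43*E + E*(-7)² = -43*E + E*49 = -43*E + 49*E = 6*E)
1/(2945 + p(w, -48)) = 1/(2945 + 6*(-18)) = 1/(2945 - 108) = 1/2837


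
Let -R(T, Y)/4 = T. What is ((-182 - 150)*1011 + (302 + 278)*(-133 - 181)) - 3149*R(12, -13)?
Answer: -366620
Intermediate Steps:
R(T, Y) = -4*T
((-182 - 150)*1011 + (302 + 278)*(-133 - 181)) - 3149*R(12, -13) = ((-182 - 150)*1011 + (302 + 278)*(-133 - 181)) - 3149*(-4*12) = (-332*1011 + 580*(-314)) - 3149*(-48) = (-335652 - 182120) - 1*(-151152) = -517772 + 151152 = -366620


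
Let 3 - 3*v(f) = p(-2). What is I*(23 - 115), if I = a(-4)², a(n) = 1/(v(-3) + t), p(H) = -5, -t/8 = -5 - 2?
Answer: -207/7744 ≈ -0.026730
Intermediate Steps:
t = 56 (t = -8*(-5 - 2) = -8*(-7) = 56)
v(f) = 8/3 (v(f) = 1 - ⅓*(-5) = 1 + 5/3 = 8/3)
a(n) = 3/176 (a(n) = 1/(8/3 + 56) = 1/(176/3) = 3/176)
I = 9/30976 (I = (3/176)² = 9/30976 ≈ 0.00029055)
I*(23 - 115) = 9*(23 - 115)/30976 = (9/30976)*(-92) = -207/7744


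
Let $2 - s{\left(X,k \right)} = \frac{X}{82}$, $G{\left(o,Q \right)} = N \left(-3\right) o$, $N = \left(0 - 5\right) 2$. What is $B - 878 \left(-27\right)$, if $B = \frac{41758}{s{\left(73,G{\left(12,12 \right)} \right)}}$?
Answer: $\frac{5581402}{91} \approx 61334.0$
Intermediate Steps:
$N = -10$ ($N = \left(-5\right) 2 = -10$)
$G{\left(o,Q \right)} = 30 o$ ($G{\left(o,Q \right)} = \left(-10\right) \left(-3\right) o = 30 o$)
$s{\left(X,k \right)} = 2 - \frac{X}{82}$
$B = \frac{3424156}{91}$ ($B = \frac{41758}{2 - \frac{73}{82}} = \frac{41758}{\frac{91}{82}} = 41758 \cdot \frac{82}{91} = \frac{3424156}{91} \approx 37628.0$)
$B - 878 \left(-27\right) = \frac{3424156}{91} - 878 \left(-27\right) = \frac{3424156}{91} - -23706 = \frac{3424156}{91} + 23706 = \frac{5581402}{91}$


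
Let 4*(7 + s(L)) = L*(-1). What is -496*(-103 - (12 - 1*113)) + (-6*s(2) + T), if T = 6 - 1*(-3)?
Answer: 1046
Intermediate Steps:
s(L) = -7 - L/4 (s(L) = -7 + (L*(-1))/4 = -7 + (-L)/4 = -7 - L/4)
T = 9 (T = 6 + 3 = 9)
-496*(-103 - (12 - 1*113)) + (-6*s(2) + T) = -496*(-103 - (12 - 1*113)) + (-6*(-7 - 1/4*2) + 9) = -496*(-103 - (12 - 113)) + (-6*(-7 - 1/2) + 9) = -496*(-103 - 1*(-101)) + (-6*(-15/2) + 9) = -496*(-103 + 101) + (45 + 9) = -496*(-2) + 54 = 992 + 54 = 1046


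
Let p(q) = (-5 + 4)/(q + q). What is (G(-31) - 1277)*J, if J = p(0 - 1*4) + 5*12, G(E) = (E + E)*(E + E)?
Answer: 1234727/8 ≈ 1.5434e+5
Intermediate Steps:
p(q) = -1/(2*q)
G(E) = 4*E**2 (G(E) = (2*E)*(2*E) = 4*E**2)
J = 481/8 (J = -1/(2*(0 - 1*4)) + 5*12 = -1/(2*(0 - 4)) + 60 = -1/2/(-4) + 60 = -1/2*(-1/4) + 60 = 1/8 + 60 = 481/8 ≈ 60.125)
(G(-31) - 1277)*J = (4*(-31)**2 - 1277)*(481/8) = (4*961 - 1277)*(481/8) = (3844 - 1277)*(481/8) = 2567*(481/8) = 1234727/8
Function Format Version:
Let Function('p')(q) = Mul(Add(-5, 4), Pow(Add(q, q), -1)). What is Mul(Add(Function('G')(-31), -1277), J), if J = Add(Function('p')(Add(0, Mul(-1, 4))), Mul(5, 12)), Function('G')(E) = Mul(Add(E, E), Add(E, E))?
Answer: Rational(1234727, 8) ≈ 1.5434e+5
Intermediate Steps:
Function('p')(q) = Mul(Rational(-1, 2), Pow(q, -1)) (Function('p')(q) = Mul(-1, Pow(Mul(2, q), -1)) = Mul(-1, Mul(Rational(1, 2), Pow(q, -1))) = Mul(Rational(-1, 2), Pow(q, -1)))
Function('G')(E) = Mul(4, Pow(E, 2)) (Function('G')(E) = Mul(Mul(2, E), Mul(2, E)) = Mul(4, Pow(E, 2)))
J = Rational(481, 8) (J = Add(Mul(Rational(-1, 2), Pow(Add(0, Mul(-1, 4)), -1)), Mul(5, 12)) = Add(Mul(Rational(-1, 2), Pow(Add(0, -4), -1)), 60) = Add(Mul(Rational(-1, 2), Pow(-4, -1)), 60) = Add(Mul(Rational(-1, 2), Rational(-1, 4)), 60) = Add(Rational(1, 8), 60) = Rational(481, 8) ≈ 60.125)
Mul(Add(Function('G')(-31), -1277), J) = Mul(Add(Mul(4, Pow(-31, 2)), -1277), Rational(481, 8)) = Mul(Add(Mul(4, 961), -1277), Rational(481, 8)) = Mul(Add(3844, -1277), Rational(481, 8)) = Mul(2567, Rational(481, 8)) = Rational(1234727, 8)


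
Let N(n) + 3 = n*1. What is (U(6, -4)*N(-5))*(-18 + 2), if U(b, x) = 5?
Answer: 640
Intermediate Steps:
N(n) = -3 + n (N(n) = -3 + n*1 = -3 + n)
(U(6, -4)*N(-5))*(-18 + 2) = (5*(-3 - 5))*(-18 + 2) = (5*(-8))*(-16) = -40*(-16) = 640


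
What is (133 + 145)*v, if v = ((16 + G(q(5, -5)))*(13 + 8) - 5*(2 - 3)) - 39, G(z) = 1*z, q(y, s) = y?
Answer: 113146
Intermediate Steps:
G(z) = z
v = 407 (v = ((16 + 5)*(13 + 8) - 5*(2 - 3)) - 39 = (21*21 - 5*(-1)) - 39 = (441 + 5) - 39 = 446 - 39 = 407)
(133 + 145)*v = (133 + 145)*407 = 278*407 = 113146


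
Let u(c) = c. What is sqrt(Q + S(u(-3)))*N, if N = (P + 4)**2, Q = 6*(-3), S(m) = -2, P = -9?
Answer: 50*I*sqrt(5) ≈ 111.8*I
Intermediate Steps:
Q = -18
N = 25 (N = (-9 + 4)**2 = (-5)**2 = 25)
sqrt(Q + S(u(-3)))*N = sqrt(-18 - 2)*25 = sqrt(-20)*25 = (2*I*sqrt(5))*25 = 50*I*sqrt(5)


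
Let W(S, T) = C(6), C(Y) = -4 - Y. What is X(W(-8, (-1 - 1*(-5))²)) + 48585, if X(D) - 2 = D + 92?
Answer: 48669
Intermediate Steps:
W(S, T) = -10 (W(S, T) = -4 - 1*6 = -4 - 6 = -10)
X(D) = 94 + D (X(D) = 2 + (D + 92) = 2 + (92 + D) = 94 + D)
X(W(-8, (-1 - 1*(-5))²)) + 48585 = (94 - 10) + 48585 = 84 + 48585 = 48669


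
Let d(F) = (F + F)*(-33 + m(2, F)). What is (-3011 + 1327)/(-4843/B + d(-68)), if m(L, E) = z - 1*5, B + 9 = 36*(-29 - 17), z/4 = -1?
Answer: -2803860/9515323 ≈ -0.29467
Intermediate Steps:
z = -4 (z = 4*(-1) = -4)
B = -1665 (B = -9 + 36*(-29 - 17) = -9 + 36*(-46) = -9 - 1656 = -1665)
m(L, E) = -9 (m(L, E) = -4 - 1*5 = -4 - 5 = -9)
d(F) = -84*F (d(F) = (F + F)*(-33 - 9) = (2*F)*(-42) = -84*F)
(-3011 + 1327)/(-4843/B + d(-68)) = (-3011 + 1327)/(-4843/(-1665) - 84*(-68)) = -1684/(-4843*(-1/1665) + 5712) = -1684/(4843/1665 + 5712) = -1684/9515323/1665 = -1684*1665/9515323 = -2803860/9515323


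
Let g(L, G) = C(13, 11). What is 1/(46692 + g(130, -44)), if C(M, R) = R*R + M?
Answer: 1/46826 ≈ 2.1356e-5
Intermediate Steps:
C(M, R) = M + R² (C(M, R) = R² + M = M + R²)
g(L, G) = 134 (g(L, G) = 13 + 11² = 13 + 121 = 134)
1/(46692 + g(130, -44)) = 1/(46692 + 134) = 1/46826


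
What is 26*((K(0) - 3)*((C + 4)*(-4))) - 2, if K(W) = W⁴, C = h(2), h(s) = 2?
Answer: 1870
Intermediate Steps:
C = 2
26*((K(0) - 3)*((C + 4)*(-4))) - 2 = 26*((0⁴ - 3)*((2 + 4)*(-4))) - 2 = 26*((0 - 3)*(6*(-4))) - 2 = 26*(-3*(-24)) - 2 = 26*72 - 2 = 1872 - 2 = 1870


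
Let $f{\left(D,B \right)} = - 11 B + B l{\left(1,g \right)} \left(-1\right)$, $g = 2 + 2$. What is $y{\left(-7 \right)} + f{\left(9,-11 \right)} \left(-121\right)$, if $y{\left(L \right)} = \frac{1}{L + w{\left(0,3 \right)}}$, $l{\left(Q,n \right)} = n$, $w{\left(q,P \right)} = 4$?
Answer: $- \frac{59896}{3} \approx -19965.0$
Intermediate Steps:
$g = 4$
$y{\left(L \right)} = \frac{1}{4 + L}$ ($y{\left(L \right)} = \frac{1}{L + 4} = \frac{1}{4 + L}$)
$f{\left(D,B \right)} = - 15 B$ ($f{\left(D,B \right)} = - 11 B + B 4 \left(-1\right) = - 11 B + 4 B \left(-1\right) = - 11 B - 4 B = - 15 B$)
$y{\left(-7 \right)} + f{\left(9,-11 \right)} \left(-121\right) = \frac{1}{4 - 7} + \left(-15\right) \left(-11\right) \left(-121\right) = \frac{1}{-3} + 165 \left(-121\right) = - \frac{1}{3} - 19965 = - \frac{59896}{3}$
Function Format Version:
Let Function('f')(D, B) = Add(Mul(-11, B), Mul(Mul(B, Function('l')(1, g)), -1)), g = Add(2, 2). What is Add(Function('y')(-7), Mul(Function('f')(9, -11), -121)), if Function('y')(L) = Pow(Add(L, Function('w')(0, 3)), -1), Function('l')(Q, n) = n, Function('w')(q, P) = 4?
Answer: Rational(-59896, 3) ≈ -19965.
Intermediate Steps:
g = 4
Function('y')(L) = Pow(Add(4, L), -1) (Function('y')(L) = Pow(Add(L, 4), -1) = Pow(Add(4, L), -1))
Function('f')(D, B) = Mul(-15, B) (Function('f')(D, B) = Add(Mul(-11, B), Mul(Mul(B, 4), -1)) = Add(Mul(-11, B), Mul(Mul(4, B), -1)) = Add(Mul(-11, B), Mul(-4, B)) = Mul(-15, B))
Add(Function('y')(-7), Mul(Function('f')(9, -11), -121)) = Add(Pow(Add(4, -7), -1), Mul(Mul(-15, -11), -121)) = Add(Pow(-3, -1), Mul(165, -121)) = Add(Rational(-1, 3), -19965) = Rational(-59896, 3)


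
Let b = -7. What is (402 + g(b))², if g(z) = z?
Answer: 156025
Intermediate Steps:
(402 + g(b))² = (402 - 7)² = 395² = 156025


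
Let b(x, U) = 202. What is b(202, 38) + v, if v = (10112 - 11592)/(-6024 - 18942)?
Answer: 2522306/12483 ≈ 202.06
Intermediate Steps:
v = 740/12483 (v = -1480/(-24966) = -1480*(-1/24966) = 740/12483 ≈ 0.059281)
b(202, 38) + v = 202 + 740/12483 = 2522306/12483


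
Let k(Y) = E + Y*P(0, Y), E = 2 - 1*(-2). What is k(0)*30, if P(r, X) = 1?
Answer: 120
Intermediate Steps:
E = 4 (E = 2 + 2 = 4)
k(Y) = 4 + Y (k(Y) = 4 + Y*1 = 4 + Y)
k(0)*30 = (4 + 0)*30 = 4*30 = 120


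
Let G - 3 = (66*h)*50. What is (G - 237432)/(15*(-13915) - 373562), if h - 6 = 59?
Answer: 22929/582287 ≈ 0.039378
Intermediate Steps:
h = 65 (h = 6 + 59 = 65)
G = 214503 (G = 3 + (66*65)*50 = 3 + 4290*50 = 3 + 214500 = 214503)
(G - 237432)/(15*(-13915) - 373562) = (214503 - 237432)/(15*(-13915) - 373562) = -22929/(-208725 - 373562) = -22929/(-582287) = -22929*(-1/582287) = 22929/582287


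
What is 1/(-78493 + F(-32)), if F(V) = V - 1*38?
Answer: -1/78563 ≈ -1.2729e-5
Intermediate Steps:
F(V) = -38 + V (F(V) = V - 38 = -38 + V)
1/(-78493 + F(-32)) = 1/(-78493 + (-38 - 32)) = 1/(-78493 - 70) = 1/(-78563) = -1/78563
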